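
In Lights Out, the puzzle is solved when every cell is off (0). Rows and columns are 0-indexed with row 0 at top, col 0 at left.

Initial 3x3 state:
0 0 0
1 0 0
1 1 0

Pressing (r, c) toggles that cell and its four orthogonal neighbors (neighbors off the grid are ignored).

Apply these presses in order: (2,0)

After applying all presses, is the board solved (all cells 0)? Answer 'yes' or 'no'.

Answer: yes

Derivation:
After press 1 at (2,0):
0 0 0
0 0 0
0 0 0

Lights still on: 0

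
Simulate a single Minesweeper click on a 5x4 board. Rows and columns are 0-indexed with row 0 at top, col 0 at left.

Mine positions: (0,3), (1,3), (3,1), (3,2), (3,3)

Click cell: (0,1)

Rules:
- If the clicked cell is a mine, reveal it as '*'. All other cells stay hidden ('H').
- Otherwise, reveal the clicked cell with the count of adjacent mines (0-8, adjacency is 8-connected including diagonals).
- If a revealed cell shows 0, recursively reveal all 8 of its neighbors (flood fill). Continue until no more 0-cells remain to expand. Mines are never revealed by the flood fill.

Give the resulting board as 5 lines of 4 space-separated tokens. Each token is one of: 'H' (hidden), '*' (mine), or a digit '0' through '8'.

0 0 2 H
0 0 2 H
1 2 4 H
H H H H
H H H H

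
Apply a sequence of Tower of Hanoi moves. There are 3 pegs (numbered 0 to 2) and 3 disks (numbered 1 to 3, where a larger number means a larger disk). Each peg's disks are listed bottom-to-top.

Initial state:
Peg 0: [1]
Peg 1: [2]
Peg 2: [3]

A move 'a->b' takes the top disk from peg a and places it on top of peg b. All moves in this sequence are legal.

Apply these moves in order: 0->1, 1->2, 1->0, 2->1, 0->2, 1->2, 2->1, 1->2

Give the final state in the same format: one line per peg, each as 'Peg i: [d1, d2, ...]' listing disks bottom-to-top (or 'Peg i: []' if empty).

After move 1 (0->1):
Peg 0: []
Peg 1: [2, 1]
Peg 2: [3]

After move 2 (1->2):
Peg 0: []
Peg 1: [2]
Peg 2: [3, 1]

After move 3 (1->0):
Peg 0: [2]
Peg 1: []
Peg 2: [3, 1]

After move 4 (2->1):
Peg 0: [2]
Peg 1: [1]
Peg 2: [3]

After move 5 (0->2):
Peg 0: []
Peg 1: [1]
Peg 2: [3, 2]

After move 6 (1->2):
Peg 0: []
Peg 1: []
Peg 2: [3, 2, 1]

After move 7 (2->1):
Peg 0: []
Peg 1: [1]
Peg 2: [3, 2]

After move 8 (1->2):
Peg 0: []
Peg 1: []
Peg 2: [3, 2, 1]

Answer: Peg 0: []
Peg 1: []
Peg 2: [3, 2, 1]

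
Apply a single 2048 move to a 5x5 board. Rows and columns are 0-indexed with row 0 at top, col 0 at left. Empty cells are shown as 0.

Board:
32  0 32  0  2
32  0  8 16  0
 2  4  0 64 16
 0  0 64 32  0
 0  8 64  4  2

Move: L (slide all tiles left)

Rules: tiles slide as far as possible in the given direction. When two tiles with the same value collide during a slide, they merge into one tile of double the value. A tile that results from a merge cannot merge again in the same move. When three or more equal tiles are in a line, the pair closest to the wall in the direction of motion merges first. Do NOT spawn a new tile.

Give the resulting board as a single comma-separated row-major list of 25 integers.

Slide left:
row 0: [32, 0, 32, 0, 2] -> [64, 2, 0, 0, 0]
row 1: [32, 0, 8, 16, 0] -> [32, 8, 16, 0, 0]
row 2: [2, 4, 0, 64, 16] -> [2, 4, 64, 16, 0]
row 3: [0, 0, 64, 32, 0] -> [64, 32, 0, 0, 0]
row 4: [0, 8, 64, 4, 2] -> [8, 64, 4, 2, 0]

Answer: 64, 2, 0, 0, 0, 32, 8, 16, 0, 0, 2, 4, 64, 16, 0, 64, 32, 0, 0, 0, 8, 64, 4, 2, 0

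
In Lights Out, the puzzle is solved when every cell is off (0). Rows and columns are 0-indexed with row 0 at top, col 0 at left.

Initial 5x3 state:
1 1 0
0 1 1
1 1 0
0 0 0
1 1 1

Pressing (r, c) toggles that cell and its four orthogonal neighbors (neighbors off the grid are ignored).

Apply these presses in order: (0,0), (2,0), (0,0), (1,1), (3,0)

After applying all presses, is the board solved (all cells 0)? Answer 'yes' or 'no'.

Answer: no

Derivation:
After press 1 at (0,0):
0 0 0
1 1 1
1 1 0
0 0 0
1 1 1

After press 2 at (2,0):
0 0 0
0 1 1
0 0 0
1 0 0
1 1 1

After press 3 at (0,0):
1 1 0
1 1 1
0 0 0
1 0 0
1 1 1

After press 4 at (1,1):
1 0 0
0 0 0
0 1 0
1 0 0
1 1 1

After press 5 at (3,0):
1 0 0
0 0 0
1 1 0
0 1 0
0 1 1

Lights still on: 6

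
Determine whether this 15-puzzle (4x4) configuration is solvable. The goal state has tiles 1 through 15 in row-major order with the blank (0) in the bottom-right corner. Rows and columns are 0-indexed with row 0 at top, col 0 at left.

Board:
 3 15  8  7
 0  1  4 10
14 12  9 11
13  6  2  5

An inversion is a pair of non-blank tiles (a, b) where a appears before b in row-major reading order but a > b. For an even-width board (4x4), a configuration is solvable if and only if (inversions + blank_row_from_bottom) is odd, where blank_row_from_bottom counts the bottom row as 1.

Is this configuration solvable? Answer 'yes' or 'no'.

Answer: yes

Derivation:
Inversions: 54
Blank is in row 1 (0-indexed from top), which is row 3 counting from the bottom (bottom = 1).
54 + 3 = 57, which is odd, so the puzzle is solvable.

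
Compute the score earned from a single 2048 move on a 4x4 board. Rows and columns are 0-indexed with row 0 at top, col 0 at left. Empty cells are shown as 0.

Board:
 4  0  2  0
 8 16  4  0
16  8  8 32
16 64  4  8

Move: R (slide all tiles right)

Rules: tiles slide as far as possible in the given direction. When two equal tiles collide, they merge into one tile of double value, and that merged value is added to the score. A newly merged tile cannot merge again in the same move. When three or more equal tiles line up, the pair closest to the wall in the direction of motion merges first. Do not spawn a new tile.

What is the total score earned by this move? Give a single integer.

Slide right:
row 0: [4, 0, 2, 0] -> [0, 0, 4, 2]  score +0 (running 0)
row 1: [8, 16, 4, 0] -> [0, 8, 16, 4]  score +0 (running 0)
row 2: [16, 8, 8, 32] -> [0, 16, 16, 32]  score +16 (running 16)
row 3: [16, 64, 4, 8] -> [16, 64, 4, 8]  score +0 (running 16)
Board after move:
 0  0  4  2
 0  8 16  4
 0 16 16 32
16 64  4  8

Answer: 16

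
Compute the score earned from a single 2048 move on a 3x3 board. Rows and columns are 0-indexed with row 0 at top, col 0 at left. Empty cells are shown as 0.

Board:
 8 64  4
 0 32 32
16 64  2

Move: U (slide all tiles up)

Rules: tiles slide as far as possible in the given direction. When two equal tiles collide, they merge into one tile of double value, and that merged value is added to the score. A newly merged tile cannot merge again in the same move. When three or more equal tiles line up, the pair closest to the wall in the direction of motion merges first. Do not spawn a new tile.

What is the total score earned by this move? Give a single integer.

Answer: 0

Derivation:
Slide up:
col 0: [8, 0, 16] -> [8, 16, 0]  score +0 (running 0)
col 1: [64, 32, 64] -> [64, 32, 64]  score +0 (running 0)
col 2: [4, 32, 2] -> [4, 32, 2]  score +0 (running 0)
Board after move:
 8 64  4
16 32 32
 0 64  2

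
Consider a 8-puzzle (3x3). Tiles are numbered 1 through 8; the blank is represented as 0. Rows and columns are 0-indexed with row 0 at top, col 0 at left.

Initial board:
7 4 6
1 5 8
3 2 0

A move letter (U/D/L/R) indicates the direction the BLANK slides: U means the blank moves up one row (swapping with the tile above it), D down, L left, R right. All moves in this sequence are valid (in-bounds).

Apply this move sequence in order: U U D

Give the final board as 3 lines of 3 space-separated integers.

After move 1 (U):
7 4 6
1 5 0
3 2 8

After move 2 (U):
7 4 0
1 5 6
3 2 8

After move 3 (D):
7 4 6
1 5 0
3 2 8

Answer: 7 4 6
1 5 0
3 2 8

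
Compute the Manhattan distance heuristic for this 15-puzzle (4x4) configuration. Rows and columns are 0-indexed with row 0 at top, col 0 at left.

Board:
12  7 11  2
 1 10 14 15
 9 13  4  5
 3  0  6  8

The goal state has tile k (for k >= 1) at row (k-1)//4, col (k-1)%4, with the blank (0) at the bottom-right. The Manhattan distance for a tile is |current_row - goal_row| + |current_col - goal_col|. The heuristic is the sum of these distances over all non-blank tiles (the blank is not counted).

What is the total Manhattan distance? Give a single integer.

Answer: 38

Derivation:
Tile 12: at (0,0), goal (2,3), distance |0-2|+|0-3| = 5
Tile 7: at (0,1), goal (1,2), distance |0-1|+|1-2| = 2
Tile 11: at (0,2), goal (2,2), distance |0-2|+|2-2| = 2
Tile 2: at (0,3), goal (0,1), distance |0-0|+|3-1| = 2
Tile 1: at (1,0), goal (0,0), distance |1-0|+|0-0| = 1
Tile 10: at (1,1), goal (2,1), distance |1-2|+|1-1| = 1
Tile 14: at (1,2), goal (3,1), distance |1-3|+|2-1| = 3
Tile 15: at (1,3), goal (3,2), distance |1-3|+|3-2| = 3
Tile 9: at (2,0), goal (2,0), distance |2-2|+|0-0| = 0
Tile 13: at (2,1), goal (3,0), distance |2-3|+|1-0| = 2
Tile 4: at (2,2), goal (0,3), distance |2-0|+|2-3| = 3
Tile 5: at (2,3), goal (1,0), distance |2-1|+|3-0| = 4
Tile 3: at (3,0), goal (0,2), distance |3-0|+|0-2| = 5
Tile 6: at (3,2), goal (1,1), distance |3-1|+|2-1| = 3
Tile 8: at (3,3), goal (1,3), distance |3-1|+|3-3| = 2
Sum: 5 + 2 + 2 + 2 + 1 + 1 + 3 + 3 + 0 + 2 + 3 + 4 + 5 + 3 + 2 = 38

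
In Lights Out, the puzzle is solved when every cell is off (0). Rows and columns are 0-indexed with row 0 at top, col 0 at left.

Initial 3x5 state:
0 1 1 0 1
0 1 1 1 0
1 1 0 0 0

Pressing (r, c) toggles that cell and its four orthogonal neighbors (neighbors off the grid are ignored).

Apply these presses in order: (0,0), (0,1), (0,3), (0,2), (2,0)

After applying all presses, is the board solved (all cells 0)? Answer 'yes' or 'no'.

Answer: yes

Derivation:
After press 1 at (0,0):
1 0 1 0 1
1 1 1 1 0
1 1 0 0 0

After press 2 at (0,1):
0 1 0 0 1
1 0 1 1 0
1 1 0 0 0

After press 3 at (0,3):
0 1 1 1 0
1 0 1 0 0
1 1 0 0 0

After press 4 at (0,2):
0 0 0 0 0
1 0 0 0 0
1 1 0 0 0

After press 5 at (2,0):
0 0 0 0 0
0 0 0 0 0
0 0 0 0 0

Lights still on: 0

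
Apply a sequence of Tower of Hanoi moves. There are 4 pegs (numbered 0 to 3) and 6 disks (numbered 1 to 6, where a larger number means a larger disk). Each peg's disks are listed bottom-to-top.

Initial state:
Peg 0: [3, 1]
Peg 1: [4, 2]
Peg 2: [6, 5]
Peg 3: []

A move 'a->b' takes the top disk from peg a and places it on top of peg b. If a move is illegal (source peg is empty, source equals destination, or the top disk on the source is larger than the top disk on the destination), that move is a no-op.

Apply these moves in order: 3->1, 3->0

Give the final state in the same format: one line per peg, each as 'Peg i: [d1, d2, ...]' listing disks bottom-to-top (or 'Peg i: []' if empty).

After move 1 (3->1):
Peg 0: [3, 1]
Peg 1: [4, 2]
Peg 2: [6, 5]
Peg 3: []

After move 2 (3->0):
Peg 0: [3, 1]
Peg 1: [4, 2]
Peg 2: [6, 5]
Peg 3: []

Answer: Peg 0: [3, 1]
Peg 1: [4, 2]
Peg 2: [6, 5]
Peg 3: []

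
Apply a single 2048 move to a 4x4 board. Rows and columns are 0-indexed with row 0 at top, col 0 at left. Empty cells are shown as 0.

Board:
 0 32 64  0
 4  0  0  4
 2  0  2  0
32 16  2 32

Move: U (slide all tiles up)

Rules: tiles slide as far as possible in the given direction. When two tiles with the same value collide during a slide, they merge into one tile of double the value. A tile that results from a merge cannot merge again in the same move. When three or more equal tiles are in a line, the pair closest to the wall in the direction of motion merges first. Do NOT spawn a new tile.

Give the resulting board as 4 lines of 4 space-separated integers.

Slide up:
col 0: [0, 4, 2, 32] -> [4, 2, 32, 0]
col 1: [32, 0, 0, 16] -> [32, 16, 0, 0]
col 2: [64, 0, 2, 2] -> [64, 4, 0, 0]
col 3: [0, 4, 0, 32] -> [4, 32, 0, 0]

Answer:  4 32 64  4
 2 16  4 32
32  0  0  0
 0  0  0  0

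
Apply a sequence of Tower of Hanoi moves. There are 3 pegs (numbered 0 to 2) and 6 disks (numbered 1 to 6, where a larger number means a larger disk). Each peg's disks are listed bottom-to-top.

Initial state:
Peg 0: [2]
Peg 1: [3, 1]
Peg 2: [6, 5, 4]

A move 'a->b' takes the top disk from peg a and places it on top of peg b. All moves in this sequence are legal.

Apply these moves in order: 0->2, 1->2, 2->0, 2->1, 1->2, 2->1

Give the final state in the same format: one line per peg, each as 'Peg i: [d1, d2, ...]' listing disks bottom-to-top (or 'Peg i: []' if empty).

After move 1 (0->2):
Peg 0: []
Peg 1: [3, 1]
Peg 2: [6, 5, 4, 2]

After move 2 (1->2):
Peg 0: []
Peg 1: [3]
Peg 2: [6, 5, 4, 2, 1]

After move 3 (2->0):
Peg 0: [1]
Peg 1: [3]
Peg 2: [6, 5, 4, 2]

After move 4 (2->1):
Peg 0: [1]
Peg 1: [3, 2]
Peg 2: [6, 5, 4]

After move 5 (1->2):
Peg 0: [1]
Peg 1: [3]
Peg 2: [6, 5, 4, 2]

After move 6 (2->1):
Peg 0: [1]
Peg 1: [3, 2]
Peg 2: [6, 5, 4]

Answer: Peg 0: [1]
Peg 1: [3, 2]
Peg 2: [6, 5, 4]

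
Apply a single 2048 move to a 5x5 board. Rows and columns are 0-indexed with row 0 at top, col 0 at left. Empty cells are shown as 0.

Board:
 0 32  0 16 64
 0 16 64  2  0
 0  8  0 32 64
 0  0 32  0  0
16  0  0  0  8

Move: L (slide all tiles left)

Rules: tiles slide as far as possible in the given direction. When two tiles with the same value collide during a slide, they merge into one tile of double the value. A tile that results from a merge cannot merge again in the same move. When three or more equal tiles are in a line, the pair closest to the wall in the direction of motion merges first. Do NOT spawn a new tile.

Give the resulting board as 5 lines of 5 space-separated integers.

Answer: 32 16 64  0  0
16 64  2  0  0
 8 32 64  0  0
32  0  0  0  0
16  8  0  0  0

Derivation:
Slide left:
row 0: [0, 32, 0, 16, 64] -> [32, 16, 64, 0, 0]
row 1: [0, 16, 64, 2, 0] -> [16, 64, 2, 0, 0]
row 2: [0, 8, 0, 32, 64] -> [8, 32, 64, 0, 0]
row 3: [0, 0, 32, 0, 0] -> [32, 0, 0, 0, 0]
row 4: [16, 0, 0, 0, 8] -> [16, 8, 0, 0, 0]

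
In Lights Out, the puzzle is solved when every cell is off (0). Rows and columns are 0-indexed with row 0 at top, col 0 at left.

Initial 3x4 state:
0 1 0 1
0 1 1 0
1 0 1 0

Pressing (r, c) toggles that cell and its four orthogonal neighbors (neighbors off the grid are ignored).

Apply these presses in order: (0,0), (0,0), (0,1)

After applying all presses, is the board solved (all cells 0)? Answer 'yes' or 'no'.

Answer: no

Derivation:
After press 1 at (0,0):
1 0 0 1
1 1 1 0
1 0 1 0

After press 2 at (0,0):
0 1 0 1
0 1 1 0
1 0 1 0

After press 3 at (0,1):
1 0 1 1
0 0 1 0
1 0 1 0

Lights still on: 6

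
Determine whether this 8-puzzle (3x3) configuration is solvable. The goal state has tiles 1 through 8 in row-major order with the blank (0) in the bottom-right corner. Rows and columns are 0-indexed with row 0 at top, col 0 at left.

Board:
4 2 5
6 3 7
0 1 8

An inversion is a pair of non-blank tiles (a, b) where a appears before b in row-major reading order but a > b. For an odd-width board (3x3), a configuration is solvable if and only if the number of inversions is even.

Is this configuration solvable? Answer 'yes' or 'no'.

Answer: yes

Derivation:
Inversions (pairs i<j in row-major order where tile[i] > tile[j] > 0): 10
10 is even, so the puzzle is solvable.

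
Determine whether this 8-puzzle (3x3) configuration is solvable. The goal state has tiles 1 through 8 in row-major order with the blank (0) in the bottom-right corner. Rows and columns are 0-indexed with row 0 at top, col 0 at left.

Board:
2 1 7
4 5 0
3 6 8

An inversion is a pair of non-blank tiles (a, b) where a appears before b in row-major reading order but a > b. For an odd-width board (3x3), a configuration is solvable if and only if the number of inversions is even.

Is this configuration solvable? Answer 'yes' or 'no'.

Answer: no

Derivation:
Inversions (pairs i<j in row-major order where tile[i] > tile[j] > 0): 7
7 is odd, so the puzzle is not solvable.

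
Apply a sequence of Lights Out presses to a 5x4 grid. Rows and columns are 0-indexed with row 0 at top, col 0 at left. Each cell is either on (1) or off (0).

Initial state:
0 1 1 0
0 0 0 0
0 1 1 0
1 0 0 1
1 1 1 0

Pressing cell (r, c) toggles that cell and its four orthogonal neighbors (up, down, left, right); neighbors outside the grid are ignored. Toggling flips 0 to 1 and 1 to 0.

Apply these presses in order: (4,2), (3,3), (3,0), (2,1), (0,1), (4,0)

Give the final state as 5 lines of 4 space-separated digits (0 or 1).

After press 1 at (4,2):
0 1 1 0
0 0 0 0
0 1 1 0
1 0 1 1
1 0 0 1

After press 2 at (3,3):
0 1 1 0
0 0 0 0
0 1 1 1
1 0 0 0
1 0 0 0

After press 3 at (3,0):
0 1 1 0
0 0 0 0
1 1 1 1
0 1 0 0
0 0 0 0

After press 4 at (2,1):
0 1 1 0
0 1 0 0
0 0 0 1
0 0 0 0
0 0 0 0

After press 5 at (0,1):
1 0 0 0
0 0 0 0
0 0 0 1
0 0 0 0
0 0 0 0

After press 6 at (4,0):
1 0 0 0
0 0 0 0
0 0 0 1
1 0 0 0
1 1 0 0

Answer: 1 0 0 0
0 0 0 0
0 0 0 1
1 0 0 0
1 1 0 0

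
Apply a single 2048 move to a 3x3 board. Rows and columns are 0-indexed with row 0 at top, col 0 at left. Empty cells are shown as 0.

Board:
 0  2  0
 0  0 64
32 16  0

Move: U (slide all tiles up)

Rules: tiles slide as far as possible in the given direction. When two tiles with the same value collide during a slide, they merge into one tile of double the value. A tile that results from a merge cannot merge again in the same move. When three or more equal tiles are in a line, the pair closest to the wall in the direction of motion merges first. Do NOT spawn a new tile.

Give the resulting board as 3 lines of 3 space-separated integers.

Slide up:
col 0: [0, 0, 32] -> [32, 0, 0]
col 1: [2, 0, 16] -> [2, 16, 0]
col 2: [0, 64, 0] -> [64, 0, 0]

Answer: 32  2 64
 0 16  0
 0  0  0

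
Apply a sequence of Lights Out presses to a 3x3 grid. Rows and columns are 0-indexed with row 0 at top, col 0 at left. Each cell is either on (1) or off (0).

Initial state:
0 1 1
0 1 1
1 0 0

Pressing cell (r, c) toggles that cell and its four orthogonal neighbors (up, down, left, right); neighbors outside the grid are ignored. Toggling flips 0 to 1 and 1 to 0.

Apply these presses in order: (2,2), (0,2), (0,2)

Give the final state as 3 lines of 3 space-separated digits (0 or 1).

Answer: 0 1 1
0 1 0
1 1 1

Derivation:
After press 1 at (2,2):
0 1 1
0 1 0
1 1 1

After press 2 at (0,2):
0 0 0
0 1 1
1 1 1

After press 3 at (0,2):
0 1 1
0 1 0
1 1 1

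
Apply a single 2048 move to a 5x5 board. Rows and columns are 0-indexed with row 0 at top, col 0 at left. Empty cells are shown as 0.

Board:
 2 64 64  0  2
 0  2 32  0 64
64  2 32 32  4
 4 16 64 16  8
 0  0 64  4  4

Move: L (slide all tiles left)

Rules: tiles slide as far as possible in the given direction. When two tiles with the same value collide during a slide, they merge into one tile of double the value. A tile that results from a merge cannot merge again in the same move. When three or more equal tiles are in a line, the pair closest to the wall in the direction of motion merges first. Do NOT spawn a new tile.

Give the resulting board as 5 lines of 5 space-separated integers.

Slide left:
row 0: [2, 64, 64, 0, 2] -> [2, 128, 2, 0, 0]
row 1: [0, 2, 32, 0, 64] -> [2, 32, 64, 0, 0]
row 2: [64, 2, 32, 32, 4] -> [64, 2, 64, 4, 0]
row 3: [4, 16, 64, 16, 8] -> [4, 16, 64, 16, 8]
row 4: [0, 0, 64, 4, 4] -> [64, 8, 0, 0, 0]

Answer:   2 128   2   0   0
  2  32  64   0   0
 64   2  64   4   0
  4  16  64  16   8
 64   8   0   0   0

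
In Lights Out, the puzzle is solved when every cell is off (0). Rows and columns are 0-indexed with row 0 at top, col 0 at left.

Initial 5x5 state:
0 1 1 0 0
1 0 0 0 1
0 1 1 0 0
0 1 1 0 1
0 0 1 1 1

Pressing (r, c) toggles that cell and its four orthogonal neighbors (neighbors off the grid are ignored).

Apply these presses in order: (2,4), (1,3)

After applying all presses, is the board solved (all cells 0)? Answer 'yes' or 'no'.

Answer: no

Derivation:
After press 1 at (2,4):
0 1 1 0 0
1 0 0 0 0
0 1 1 1 1
0 1 1 0 0
0 0 1 1 1

After press 2 at (1,3):
0 1 1 1 0
1 0 1 1 1
0 1 1 0 1
0 1 1 0 0
0 0 1 1 1

Lights still on: 15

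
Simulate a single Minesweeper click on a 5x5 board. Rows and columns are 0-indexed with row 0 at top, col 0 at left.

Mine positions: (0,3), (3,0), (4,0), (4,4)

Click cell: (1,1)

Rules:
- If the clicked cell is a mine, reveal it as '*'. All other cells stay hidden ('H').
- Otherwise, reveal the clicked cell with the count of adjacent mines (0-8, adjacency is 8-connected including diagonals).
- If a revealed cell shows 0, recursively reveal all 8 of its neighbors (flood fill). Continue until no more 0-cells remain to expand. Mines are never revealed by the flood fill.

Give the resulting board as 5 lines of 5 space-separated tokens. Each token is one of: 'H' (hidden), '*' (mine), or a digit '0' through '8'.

0 0 1 H H
0 0 1 1 1
1 1 0 0 0
H 2 0 1 1
H 2 0 1 H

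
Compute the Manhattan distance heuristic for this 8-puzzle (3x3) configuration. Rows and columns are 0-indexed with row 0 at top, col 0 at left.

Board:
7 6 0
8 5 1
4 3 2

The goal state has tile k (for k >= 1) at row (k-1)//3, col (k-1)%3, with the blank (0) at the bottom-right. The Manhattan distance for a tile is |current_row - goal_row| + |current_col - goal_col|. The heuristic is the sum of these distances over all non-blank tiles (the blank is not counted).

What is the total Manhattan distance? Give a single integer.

Tile 7: (0,0)->(2,0) = 2
Tile 6: (0,1)->(1,2) = 2
Tile 8: (1,0)->(2,1) = 2
Tile 5: (1,1)->(1,1) = 0
Tile 1: (1,2)->(0,0) = 3
Tile 4: (2,0)->(1,0) = 1
Tile 3: (2,1)->(0,2) = 3
Tile 2: (2,2)->(0,1) = 3
Sum: 2 + 2 + 2 + 0 + 3 + 1 + 3 + 3 = 16

Answer: 16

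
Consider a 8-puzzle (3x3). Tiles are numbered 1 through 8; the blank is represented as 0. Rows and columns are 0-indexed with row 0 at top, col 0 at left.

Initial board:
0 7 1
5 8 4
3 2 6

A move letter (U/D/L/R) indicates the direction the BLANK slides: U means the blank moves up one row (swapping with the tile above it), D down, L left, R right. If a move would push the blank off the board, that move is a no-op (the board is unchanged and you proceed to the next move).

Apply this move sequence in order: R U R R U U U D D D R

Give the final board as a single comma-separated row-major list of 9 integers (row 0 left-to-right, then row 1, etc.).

After move 1 (R):
7 0 1
5 8 4
3 2 6

After move 2 (U):
7 0 1
5 8 4
3 2 6

After move 3 (R):
7 1 0
5 8 4
3 2 6

After move 4 (R):
7 1 0
5 8 4
3 2 6

After move 5 (U):
7 1 0
5 8 4
3 2 6

After move 6 (U):
7 1 0
5 8 4
3 2 6

After move 7 (U):
7 1 0
5 8 4
3 2 6

After move 8 (D):
7 1 4
5 8 0
3 2 6

After move 9 (D):
7 1 4
5 8 6
3 2 0

After move 10 (D):
7 1 4
5 8 6
3 2 0

After move 11 (R):
7 1 4
5 8 6
3 2 0

Answer: 7, 1, 4, 5, 8, 6, 3, 2, 0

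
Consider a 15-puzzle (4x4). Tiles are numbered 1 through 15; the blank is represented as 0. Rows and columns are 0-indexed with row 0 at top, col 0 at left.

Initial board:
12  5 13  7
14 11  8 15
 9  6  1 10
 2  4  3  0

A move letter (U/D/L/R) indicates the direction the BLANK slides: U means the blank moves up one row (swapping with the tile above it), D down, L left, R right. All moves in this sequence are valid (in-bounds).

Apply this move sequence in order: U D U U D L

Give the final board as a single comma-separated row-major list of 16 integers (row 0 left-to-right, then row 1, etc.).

Answer: 12, 5, 13, 7, 14, 11, 8, 15, 9, 6, 0, 1, 2, 4, 3, 10

Derivation:
After move 1 (U):
12  5 13  7
14 11  8 15
 9  6  1  0
 2  4  3 10

After move 2 (D):
12  5 13  7
14 11  8 15
 9  6  1 10
 2  4  3  0

After move 3 (U):
12  5 13  7
14 11  8 15
 9  6  1  0
 2  4  3 10

After move 4 (U):
12  5 13  7
14 11  8  0
 9  6  1 15
 2  4  3 10

After move 5 (D):
12  5 13  7
14 11  8 15
 9  6  1  0
 2  4  3 10

After move 6 (L):
12  5 13  7
14 11  8 15
 9  6  0  1
 2  4  3 10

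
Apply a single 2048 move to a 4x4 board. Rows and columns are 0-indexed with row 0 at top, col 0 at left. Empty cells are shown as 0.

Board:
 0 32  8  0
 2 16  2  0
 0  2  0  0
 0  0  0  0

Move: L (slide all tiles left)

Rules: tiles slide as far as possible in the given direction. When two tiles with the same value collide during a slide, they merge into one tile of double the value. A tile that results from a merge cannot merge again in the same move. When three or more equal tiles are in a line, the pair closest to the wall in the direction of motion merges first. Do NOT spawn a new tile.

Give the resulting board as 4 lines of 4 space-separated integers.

Answer: 32  8  0  0
 2 16  2  0
 2  0  0  0
 0  0  0  0

Derivation:
Slide left:
row 0: [0, 32, 8, 0] -> [32, 8, 0, 0]
row 1: [2, 16, 2, 0] -> [2, 16, 2, 0]
row 2: [0, 2, 0, 0] -> [2, 0, 0, 0]
row 3: [0, 0, 0, 0] -> [0, 0, 0, 0]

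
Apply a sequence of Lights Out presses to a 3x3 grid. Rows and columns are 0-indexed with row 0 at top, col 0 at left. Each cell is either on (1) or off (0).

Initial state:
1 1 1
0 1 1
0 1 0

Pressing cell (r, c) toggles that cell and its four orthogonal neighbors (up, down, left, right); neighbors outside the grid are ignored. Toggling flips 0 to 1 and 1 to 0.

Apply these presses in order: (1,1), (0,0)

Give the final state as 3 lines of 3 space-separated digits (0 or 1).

After press 1 at (1,1):
1 0 1
1 0 0
0 0 0

After press 2 at (0,0):
0 1 1
0 0 0
0 0 0

Answer: 0 1 1
0 0 0
0 0 0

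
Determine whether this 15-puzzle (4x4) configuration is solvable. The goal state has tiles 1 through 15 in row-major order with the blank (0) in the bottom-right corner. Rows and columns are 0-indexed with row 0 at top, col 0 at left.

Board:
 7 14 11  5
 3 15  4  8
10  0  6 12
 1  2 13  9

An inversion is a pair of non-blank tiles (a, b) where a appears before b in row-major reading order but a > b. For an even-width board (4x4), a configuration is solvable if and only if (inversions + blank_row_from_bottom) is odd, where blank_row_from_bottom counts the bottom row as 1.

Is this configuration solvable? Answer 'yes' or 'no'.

Answer: yes

Derivation:
Inversions: 57
Blank is in row 2 (0-indexed from top), which is row 2 counting from the bottom (bottom = 1).
57 + 2 = 59, which is odd, so the puzzle is solvable.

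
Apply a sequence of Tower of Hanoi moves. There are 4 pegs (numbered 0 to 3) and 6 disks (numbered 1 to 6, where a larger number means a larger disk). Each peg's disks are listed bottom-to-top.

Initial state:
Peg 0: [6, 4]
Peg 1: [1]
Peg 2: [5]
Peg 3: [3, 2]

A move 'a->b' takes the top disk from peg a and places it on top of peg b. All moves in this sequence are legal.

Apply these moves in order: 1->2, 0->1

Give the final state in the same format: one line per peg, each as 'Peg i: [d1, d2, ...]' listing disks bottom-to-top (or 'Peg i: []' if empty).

After move 1 (1->2):
Peg 0: [6, 4]
Peg 1: []
Peg 2: [5, 1]
Peg 3: [3, 2]

After move 2 (0->1):
Peg 0: [6]
Peg 1: [4]
Peg 2: [5, 1]
Peg 3: [3, 2]

Answer: Peg 0: [6]
Peg 1: [4]
Peg 2: [5, 1]
Peg 3: [3, 2]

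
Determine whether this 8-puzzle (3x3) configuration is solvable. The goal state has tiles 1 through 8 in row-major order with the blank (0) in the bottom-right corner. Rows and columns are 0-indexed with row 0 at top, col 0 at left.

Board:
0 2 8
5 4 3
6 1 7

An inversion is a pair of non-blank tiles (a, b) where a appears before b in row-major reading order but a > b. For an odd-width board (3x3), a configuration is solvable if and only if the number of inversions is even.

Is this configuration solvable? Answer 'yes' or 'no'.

Inversions (pairs i<j in row-major order where tile[i] > tile[j] > 0): 14
14 is even, so the puzzle is solvable.

Answer: yes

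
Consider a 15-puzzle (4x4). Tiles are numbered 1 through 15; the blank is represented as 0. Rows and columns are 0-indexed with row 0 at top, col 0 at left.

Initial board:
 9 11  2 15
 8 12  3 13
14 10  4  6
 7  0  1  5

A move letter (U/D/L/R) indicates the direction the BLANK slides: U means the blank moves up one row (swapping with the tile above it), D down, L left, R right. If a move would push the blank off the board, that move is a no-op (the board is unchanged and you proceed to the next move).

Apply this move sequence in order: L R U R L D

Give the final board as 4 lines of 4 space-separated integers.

Answer:  9 11  2 15
 8 12  3 13
14 10  4  6
 7  0  1  5

Derivation:
After move 1 (L):
 9 11  2 15
 8 12  3 13
14 10  4  6
 0  7  1  5

After move 2 (R):
 9 11  2 15
 8 12  3 13
14 10  4  6
 7  0  1  5

After move 3 (U):
 9 11  2 15
 8 12  3 13
14  0  4  6
 7 10  1  5

After move 4 (R):
 9 11  2 15
 8 12  3 13
14  4  0  6
 7 10  1  5

After move 5 (L):
 9 11  2 15
 8 12  3 13
14  0  4  6
 7 10  1  5

After move 6 (D):
 9 11  2 15
 8 12  3 13
14 10  4  6
 7  0  1  5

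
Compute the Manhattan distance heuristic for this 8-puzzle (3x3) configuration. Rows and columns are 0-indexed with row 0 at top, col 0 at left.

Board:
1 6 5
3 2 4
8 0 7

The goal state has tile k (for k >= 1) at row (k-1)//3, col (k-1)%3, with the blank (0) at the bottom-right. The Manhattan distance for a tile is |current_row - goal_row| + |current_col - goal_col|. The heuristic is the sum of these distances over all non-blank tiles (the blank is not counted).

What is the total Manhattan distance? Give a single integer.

Answer: 13

Derivation:
Tile 1: at (0,0), goal (0,0), distance |0-0|+|0-0| = 0
Tile 6: at (0,1), goal (1,2), distance |0-1|+|1-2| = 2
Tile 5: at (0,2), goal (1,1), distance |0-1|+|2-1| = 2
Tile 3: at (1,0), goal (0,2), distance |1-0|+|0-2| = 3
Tile 2: at (1,1), goal (0,1), distance |1-0|+|1-1| = 1
Tile 4: at (1,2), goal (1,0), distance |1-1|+|2-0| = 2
Tile 8: at (2,0), goal (2,1), distance |2-2|+|0-1| = 1
Tile 7: at (2,2), goal (2,0), distance |2-2|+|2-0| = 2
Sum: 0 + 2 + 2 + 3 + 1 + 2 + 1 + 2 = 13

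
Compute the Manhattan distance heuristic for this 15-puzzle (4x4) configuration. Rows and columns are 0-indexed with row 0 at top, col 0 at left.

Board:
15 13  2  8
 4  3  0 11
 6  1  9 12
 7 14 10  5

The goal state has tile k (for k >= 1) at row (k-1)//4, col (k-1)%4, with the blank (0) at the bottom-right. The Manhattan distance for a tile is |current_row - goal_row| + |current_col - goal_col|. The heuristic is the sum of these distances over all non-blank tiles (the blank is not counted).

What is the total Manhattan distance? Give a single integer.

Answer: 37

Derivation:
Tile 15: (0,0)->(3,2) = 5
Tile 13: (0,1)->(3,0) = 4
Tile 2: (0,2)->(0,1) = 1
Tile 8: (0,3)->(1,3) = 1
Tile 4: (1,0)->(0,3) = 4
Tile 3: (1,1)->(0,2) = 2
Tile 11: (1,3)->(2,2) = 2
Tile 6: (2,0)->(1,1) = 2
Tile 1: (2,1)->(0,0) = 3
Tile 9: (2,2)->(2,0) = 2
Tile 12: (2,3)->(2,3) = 0
Tile 7: (3,0)->(1,2) = 4
Tile 14: (3,1)->(3,1) = 0
Tile 10: (3,2)->(2,1) = 2
Tile 5: (3,3)->(1,0) = 5
Sum: 5 + 4 + 1 + 1 + 4 + 2 + 2 + 2 + 3 + 2 + 0 + 4 + 0 + 2 + 5 = 37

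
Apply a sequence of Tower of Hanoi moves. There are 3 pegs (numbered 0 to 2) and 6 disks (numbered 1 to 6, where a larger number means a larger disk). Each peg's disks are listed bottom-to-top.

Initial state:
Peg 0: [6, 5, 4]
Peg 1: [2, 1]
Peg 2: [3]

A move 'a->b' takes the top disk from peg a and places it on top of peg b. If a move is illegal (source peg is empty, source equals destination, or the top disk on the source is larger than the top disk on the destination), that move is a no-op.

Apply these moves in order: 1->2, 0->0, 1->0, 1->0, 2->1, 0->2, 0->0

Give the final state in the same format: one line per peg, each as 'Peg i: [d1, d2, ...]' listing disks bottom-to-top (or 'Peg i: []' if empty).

After move 1 (1->2):
Peg 0: [6, 5, 4]
Peg 1: [2]
Peg 2: [3, 1]

After move 2 (0->0):
Peg 0: [6, 5, 4]
Peg 1: [2]
Peg 2: [3, 1]

After move 3 (1->0):
Peg 0: [6, 5, 4, 2]
Peg 1: []
Peg 2: [3, 1]

After move 4 (1->0):
Peg 0: [6, 5, 4, 2]
Peg 1: []
Peg 2: [3, 1]

After move 5 (2->1):
Peg 0: [6, 5, 4, 2]
Peg 1: [1]
Peg 2: [3]

After move 6 (0->2):
Peg 0: [6, 5, 4]
Peg 1: [1]
Peg 2: [3, 2]

After move 7 (0->0):
Peg 0: [6, 5, 4]
Peg 1: [1]
Peg 2: [3, 2]

Answer: Peg 0: [6, 5, 4]
Peg 1: [1]
Peg 2: [3, 2]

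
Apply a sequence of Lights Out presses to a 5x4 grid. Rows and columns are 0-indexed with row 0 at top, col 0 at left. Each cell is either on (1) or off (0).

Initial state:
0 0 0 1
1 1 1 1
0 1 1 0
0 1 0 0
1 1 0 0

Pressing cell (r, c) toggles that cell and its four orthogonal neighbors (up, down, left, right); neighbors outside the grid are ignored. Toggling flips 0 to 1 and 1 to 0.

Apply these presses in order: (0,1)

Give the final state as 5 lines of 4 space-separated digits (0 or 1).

Answer: 1 1 1 1
1 0 1 1
0 1 1 0
0 1 0 0
1 1 0 0

Derivation:
After press 1 at (0,1):
1 1 1 1
1 0 1 1
0 1 1 0
0 1 0 0
1 1 0 0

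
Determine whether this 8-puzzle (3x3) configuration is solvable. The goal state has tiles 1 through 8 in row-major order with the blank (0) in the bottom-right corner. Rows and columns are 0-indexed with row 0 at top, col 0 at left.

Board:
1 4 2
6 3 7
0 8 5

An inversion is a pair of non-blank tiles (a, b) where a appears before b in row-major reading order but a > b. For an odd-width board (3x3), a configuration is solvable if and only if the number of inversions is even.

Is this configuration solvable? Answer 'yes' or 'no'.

Answer: yes

Derivation:
Inversions (pairs i<j in row-major order where tile[i] > tile[j] > 0): 6
6 is even, so the puzzle is solvable.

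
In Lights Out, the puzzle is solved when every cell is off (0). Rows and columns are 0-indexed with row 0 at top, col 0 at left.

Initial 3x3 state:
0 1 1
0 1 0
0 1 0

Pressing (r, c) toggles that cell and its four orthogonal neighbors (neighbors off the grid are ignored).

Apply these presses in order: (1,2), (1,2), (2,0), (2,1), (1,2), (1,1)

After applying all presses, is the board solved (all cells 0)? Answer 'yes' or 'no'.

Answer: yes

Derivation:
After press 1 at (1,2):
0 1 0
0 0 1
0 1 1

After press 2 at (1,2):
0 1 1
0 1 0
0 1 0

After press 3 at (2,0):
0 1 1
1 1 0
1 0 0

After press 4 at (2,1):
0 1 1
1 0 0
0 1 1

After press 5 at (1,2):
0 1 0
1 1 1
0 1 0

After press 6 at (1,1):
0 0 0
0 0 0
0 0 0

Lights still on: 0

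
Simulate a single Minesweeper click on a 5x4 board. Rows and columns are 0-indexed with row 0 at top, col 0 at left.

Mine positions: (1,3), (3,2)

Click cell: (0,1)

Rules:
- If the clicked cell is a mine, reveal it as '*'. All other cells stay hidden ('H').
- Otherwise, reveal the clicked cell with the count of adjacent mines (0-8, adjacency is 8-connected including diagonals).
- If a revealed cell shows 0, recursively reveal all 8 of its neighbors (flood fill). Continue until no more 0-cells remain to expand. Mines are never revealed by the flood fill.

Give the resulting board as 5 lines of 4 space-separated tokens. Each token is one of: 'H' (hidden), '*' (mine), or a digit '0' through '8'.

0 0 1 H
0 0 1 H
0 1 2 H
0 1 H H
0 1 H H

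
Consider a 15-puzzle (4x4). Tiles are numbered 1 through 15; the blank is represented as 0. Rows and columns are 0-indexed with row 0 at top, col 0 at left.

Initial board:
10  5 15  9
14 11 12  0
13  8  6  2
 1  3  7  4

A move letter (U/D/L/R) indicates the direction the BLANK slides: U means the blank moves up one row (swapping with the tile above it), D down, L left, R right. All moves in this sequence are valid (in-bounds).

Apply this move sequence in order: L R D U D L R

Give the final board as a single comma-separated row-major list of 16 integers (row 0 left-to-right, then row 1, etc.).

After move 1 (L):
10  5 15  9
14 11  0 12
13  8  6  2
 1  3  7  4

After move 2 (R):
10  5 15  9
14 11 12  0
13  8  6  2
 1  3  7  4

After move 3 (D):
10  5 15  9
14 11 12  2
13  8  6  0
 1  3  7  4

After move 4 (U):
10  5 15  9
14 11 12  0
13  8  6  2
 1  3  7  4

After move 5 (D):
10  5 15  9
14 11 12  2
13  8  6  0
 1  3  7  4

After move 6 (L):
10  5 15  9
14 11 12  2
13  8  0  6
 1  3  7  4

After move 7 (R):
10  5 15  9
14 11 12  2
13  8  6  0
 1  3  7  4

Answer: 10, 5, 15, 9, 14, 11, 12, 2, 13, 8, 6, 0, 1, 3, 7, 4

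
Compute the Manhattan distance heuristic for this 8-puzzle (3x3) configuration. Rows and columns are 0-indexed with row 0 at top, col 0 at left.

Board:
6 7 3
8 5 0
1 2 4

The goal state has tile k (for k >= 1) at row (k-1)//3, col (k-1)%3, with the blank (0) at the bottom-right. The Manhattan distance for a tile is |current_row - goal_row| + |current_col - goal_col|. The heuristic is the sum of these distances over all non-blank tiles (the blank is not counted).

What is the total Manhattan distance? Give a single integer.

Answer: 15

Derivation:
Tile 6: at (0,0), goal (1,2), distance |0-1|+|0-2| = 3
Tile 7: at (0,1), goal (2,0), distance |0-2|+|1-0| = 3
Tile 3: at (0,2), goal (0,2), distance |0-0|+|2-2| = 0
Tile 8: at (1,0), goal (2,1), distance |1-2|+|0-1| = 2
Tile 5: at (1,1), goal (1,1), distance |1-1|+|1-1| = 0
Tile 1: at (2,0), goal (0,0), distance |2-0|+|0-0| = 2
Tile 2: at (2,1), goal (0,1), distance |2-0|+|1-1| = 2
Tile 4: at (2,2), goal (1,0), distance |2-1|+|2-0| = 3
Sum: 3 + 3 + 0 + 2 + 0 + 2 + 2 + 3 = 15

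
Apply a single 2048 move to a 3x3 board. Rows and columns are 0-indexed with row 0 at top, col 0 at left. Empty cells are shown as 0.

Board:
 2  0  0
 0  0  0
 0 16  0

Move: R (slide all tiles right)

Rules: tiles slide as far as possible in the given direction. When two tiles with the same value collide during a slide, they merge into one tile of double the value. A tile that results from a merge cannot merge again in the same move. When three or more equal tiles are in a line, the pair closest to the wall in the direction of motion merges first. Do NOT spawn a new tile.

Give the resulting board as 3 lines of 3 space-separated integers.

Slide right:
row 0: [2, 0, 0] -> [0, 0, 2]
row 1: [0, 0, 0] -> [0, 0, 0]
row 2: [0, 16, 0] -> [0, 0, 16]

Answer:  0  0  2
 0  0  0
 0  0 16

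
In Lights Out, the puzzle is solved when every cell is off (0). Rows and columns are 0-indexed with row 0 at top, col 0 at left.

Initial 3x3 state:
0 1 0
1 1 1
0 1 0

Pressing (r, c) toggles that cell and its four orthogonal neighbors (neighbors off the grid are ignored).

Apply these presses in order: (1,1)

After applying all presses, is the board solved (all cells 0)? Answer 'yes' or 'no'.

After press 1 at (1,1):
0 0 0
0 0 0
0 0 0

Lights still on: 0

Answer: yes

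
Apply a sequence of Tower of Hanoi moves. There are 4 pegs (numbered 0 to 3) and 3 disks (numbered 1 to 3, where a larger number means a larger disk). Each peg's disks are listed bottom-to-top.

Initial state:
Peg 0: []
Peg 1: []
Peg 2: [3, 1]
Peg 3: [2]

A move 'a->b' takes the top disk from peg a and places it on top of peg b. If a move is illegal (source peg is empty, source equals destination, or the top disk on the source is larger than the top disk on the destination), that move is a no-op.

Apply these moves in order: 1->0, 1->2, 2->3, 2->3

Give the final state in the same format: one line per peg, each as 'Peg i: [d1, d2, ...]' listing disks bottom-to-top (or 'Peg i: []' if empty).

After move 1 (1->0):
Peg 0: []
Peg 1: []
Peg 2: [3, 1]
Peg 3: [2]

After move 2 (1->2):
Peg 0: []
Peg 1: []
Peg 2: [3, 1]
Peg 3: [2]

After move 3 (2->3):
Peg 0: []
Peg 1: []
Peg 2: [3]
Peg 3: [2, 1]

After move 4 (2->3):
Peg 0: []
Peg 1: []
Peg 2: [3]
Peg 3: [2, 1]

Answer: Peg 0: []
Peg 1: []
Peg 2: [3]
Peg 3: [2, 1]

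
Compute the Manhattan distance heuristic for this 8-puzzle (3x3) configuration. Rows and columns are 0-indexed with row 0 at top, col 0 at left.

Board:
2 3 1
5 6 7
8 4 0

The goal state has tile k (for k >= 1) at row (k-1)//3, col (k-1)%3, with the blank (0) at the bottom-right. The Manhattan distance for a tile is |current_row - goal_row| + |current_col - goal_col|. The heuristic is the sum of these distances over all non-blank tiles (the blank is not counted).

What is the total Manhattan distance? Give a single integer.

Answer: 12

Derivation:
Tile 2: at (0,0), goal (0,1), distance |0-0|+|0-1| = 1
Tile 3: at (0,1), goal (0,2), distance |0-0|+|1-2| = 1
Tile 1: at (0,2), goal (0,0), distance |0-0|+|2-0| = 2
Tile 5: at (1,0), goal (1,1), distance |1-1|+|0-1| = 1
Tile 6: at (1,1), goal (1,2), distance |1-1|+|1-2| = 1
Tile 7: at (1,2), goal (2,0), distance |1-2|+|2-0| = 3
Tile 8: at (2,0), goal (2,1), distance |2-2|+|0-1| = 1
Tile 4: at (2,1), goal (1,0), distance |2-1|+|1-0| = 2
Sum: 1 + 1 + 2 + 1 + 1 + 3 + 1 + 2 = 12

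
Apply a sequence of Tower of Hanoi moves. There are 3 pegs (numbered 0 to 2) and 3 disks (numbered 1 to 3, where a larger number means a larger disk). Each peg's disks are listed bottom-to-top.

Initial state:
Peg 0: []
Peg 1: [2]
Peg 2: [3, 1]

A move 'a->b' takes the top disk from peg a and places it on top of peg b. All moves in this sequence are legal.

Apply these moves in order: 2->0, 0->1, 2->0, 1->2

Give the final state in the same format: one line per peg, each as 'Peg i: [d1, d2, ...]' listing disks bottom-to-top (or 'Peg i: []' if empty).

After move 1 (2->0):
Peg 0: [1]
Peg 1: [2]
Peg 2: [3]

After move 2 (0->1):
Peg 0: []
Peg 1: [2, 1]
Peg 2: [3]

After move 3 (2->0):
Peg 0: [3]
Peg 1: [2, 1]
Peg 2: []

After move 4 (1->2):
Peg 0: [3]
Peg 1: [2]
Peg 2: [1]

Answer: Peg 0: [3]
Peg 1: [2]
Peg 2: [1]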